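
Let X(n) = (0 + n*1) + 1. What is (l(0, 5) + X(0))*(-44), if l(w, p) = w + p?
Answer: -264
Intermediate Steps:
X(n) = 1 + n (X(n) = (0 + n) + 1 = n + 1 = 1 + n)
l(w, p) = p + w
(l(0, 5) + X(0))*(-44) = ((5 + 0) + (1 + 0))*(-44) = (5 + 1)*(-44) = 6*(-44) = -264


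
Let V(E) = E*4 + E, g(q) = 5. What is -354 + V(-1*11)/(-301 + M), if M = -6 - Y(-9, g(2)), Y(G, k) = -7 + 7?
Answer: -108623/307 ≈ -353.82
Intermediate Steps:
V(E) = 5*E (V(E) = 4*E + E = 5*E)
Y(G, k) = 0
M = -6 (M = -6 - 1*0 = -6 + 0 = -6)
-354 + V(-1*11)/(-301 + M) = -354 + (5*(-1*11))/(-301 - 6) = -354 + (5*(-11))/(-307) = -354 - 55*(-1/307) = -354 + 55/307 = -108623/307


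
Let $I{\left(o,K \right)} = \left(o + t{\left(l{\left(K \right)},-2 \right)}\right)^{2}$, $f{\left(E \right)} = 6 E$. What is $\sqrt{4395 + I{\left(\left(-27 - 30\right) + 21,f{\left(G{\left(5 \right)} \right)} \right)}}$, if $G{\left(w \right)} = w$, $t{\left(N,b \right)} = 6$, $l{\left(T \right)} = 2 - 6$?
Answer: $\sqrt{5295} \approx 72.767$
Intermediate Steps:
$l{\left(T \right)} = -4$ ($l{\left(T \right)} = 2 - 6 = -4$)
$I{\left(o,K \right)} = \left(6 + o\right)^{2}$ ($I{\left(o,K \right)} = \left(o + 6\right)^{2} = \left(6 + o\right)^{2}$)
$\sqrt{4395 + I{\left(\left(-27 - 30\right) + 21,f{\left(G{\left(5 \right)} \right)} \right)}} = \sqrt{4395 + \left(6 + \left(\left(-27 - 30\right) + 21\right)\right)^{2}} = \sqrt{4395 + \left(6 + \left(-57 + 21\right)\right)^{2}} = \sqrt{4395 + \left(6 - 36\right)^{2}} = \sqrt{4395 + \left(-30\right)^{2}} = \sqrt{4395 + 900} = \sqrt{5295}$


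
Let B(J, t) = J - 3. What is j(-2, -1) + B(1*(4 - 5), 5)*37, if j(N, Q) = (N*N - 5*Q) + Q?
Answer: -140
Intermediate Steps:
j(N, Q) = N**2 - 4*Q (j(N, Q) = (N**2 - 5*Q) + Q = N**2 - 4*Q)
B(J, t) = -3 + J
j(-2, -1) + B(1*(4 - 5), 5)*37 = ((-2)**2 - 4*(-1)) + (-3 + 1*(4 - 5))*37 = (4 + 4) + (-3 + 1*(-1))*37 = 8 + (-3 - 1)*37 = 8 - 4*37 = 8 - 148 = -140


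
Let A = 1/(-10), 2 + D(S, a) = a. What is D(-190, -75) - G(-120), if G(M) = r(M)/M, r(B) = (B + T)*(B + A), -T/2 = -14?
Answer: 4523/300 ≈ 15.077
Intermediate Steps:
D(S, a) = -2 + a
A = -⅒ ≈ -0.10000
T = 28 (T = -2*(-14) = 28)
r(B) = (28 + B)*(-⅒ + B) (r(B) = (B + 28)*(B - ⅒) = (28 + B)*(-⅒ + B))
G(M) = (-14/5 + M² + 279*M/10)/M
D(-190, -75) - G(-120) = (-2 - 75) - (279/10 - 120 - 14/5/(-120)) = -77 - (279/10 - 120 - 14/5*(-1/120)) = -77 - (279/10 - 120 + 7/300) = -77 - 1*(-27623/300) = -77 + 27623/300 = 4523/300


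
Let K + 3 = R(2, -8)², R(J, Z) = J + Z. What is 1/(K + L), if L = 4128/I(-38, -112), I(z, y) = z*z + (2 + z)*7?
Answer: 149/5433 ≈ 0.027425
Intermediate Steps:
I(z, y) = 14 + z² + 7*z (I(z, y) = z² + (14 + 7*z) = 14 + z² + 7*z)
K = 33 (K = -3 + (2 - 8)² = -3 + (-6)² = -3 + 36 = 33)
L = 516/149 (L = 4128/(14 + (-38)² + 7*(-38)) = 4128/(14 + 1444 - 266) = 4128/1192 = 4128*(1/1192) = 516/149 ≈ 3.4631)
1/(K + L) = 1/(33 + 516/149) = 1/(5433/149) = 149/5433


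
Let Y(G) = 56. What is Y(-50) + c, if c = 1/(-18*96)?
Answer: 96767/1728 ≈ 55.999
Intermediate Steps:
c = -1/1728 (c = 1/(-1728) = -1/1728 ≈ -0.00057870)
Y(-50) + c = 56 - 1/1728 = 96767/1728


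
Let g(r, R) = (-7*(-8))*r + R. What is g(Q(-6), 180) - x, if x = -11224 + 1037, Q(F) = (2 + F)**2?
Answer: 11263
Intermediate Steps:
g(r, R) = R + 56*r (g(r, R) = 56*r + R = R + 56*r)
x = -10187
g(Q(-6), 180) - x = (180 + 56*(2 - 6)**2) - 1*(-10187) = (180 + 56*(-4)**2) + 10187 = (180 + 56*16) + 10187 = (180 + 896) + 10187 = 1076 + 10187 = 11263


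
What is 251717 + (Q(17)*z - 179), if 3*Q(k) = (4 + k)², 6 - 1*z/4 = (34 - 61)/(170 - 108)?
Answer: 7914984/31 ≈ 2.5532e+5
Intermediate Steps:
z = 798/31 (z = 24 - 4*(34 - 61)/(170 - 108) = 24 - (-108)/62 = 24 - 4*(-27/62) = 24 + 54/31 = 798/31 ≈ 25.742)
Q(k) = (4 + k)²/3
251717 + (Q(17)*z - 179) = 251717 + (((4 + 17)²/3)*(798/31) - 179) = 251717 + (((⅓)*21²)*(798/31) - 179) = 251717 + (((⅓)*441)*(798/31) - 179) = 251717 + (147*(798/31) - 179) = 251717 + (117306/31 - 179) = 251717 + 111757/31 = 7914984/31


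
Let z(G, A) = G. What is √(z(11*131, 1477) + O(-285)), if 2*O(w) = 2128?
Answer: √2505 ≈ 50.050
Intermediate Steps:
O(w) = 1064 (O(w) = (½)*2128 = 1064)
√(z(11*131, 1477) + O(-285)) = √(11*131 + 1064) = √(1441 + 1064) = √2505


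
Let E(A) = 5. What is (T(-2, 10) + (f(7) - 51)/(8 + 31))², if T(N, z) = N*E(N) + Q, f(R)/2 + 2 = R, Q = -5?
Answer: 391876/1521 ≈ 257.64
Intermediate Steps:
f(R) = -4 + 2*R
T(N, z) = -5 + 5*N (T(N, z) = N*5 - 5 = 5*N - 5 = -5 + 5*N)
(T(-2, 10) + (f(7) - 51)/(8 + 31))² = ((-5 + 5*(-2)) + ((-4 + 2*7) - 51)/(8 + 31))² = ((-5 - 10) + ((-4 + 14) - 51)/39)² = (-15 + (10 - 51)*(1/39))² = (-15 - 41*1/39)² = (-15 - 41/39)² = (-626/39)² = 391876/1521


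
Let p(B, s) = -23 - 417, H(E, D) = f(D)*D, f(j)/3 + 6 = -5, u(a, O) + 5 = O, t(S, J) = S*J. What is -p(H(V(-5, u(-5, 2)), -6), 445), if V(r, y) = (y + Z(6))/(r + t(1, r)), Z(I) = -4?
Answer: 440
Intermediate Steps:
t(S, J) = J*S
u(a, O) = -5 + O
f(j) = -33 (f(j) = -18 + 3*(-5) = -18 - 15 = -33)
V(r, y) = (-4 + y)/(2*r) (V(r, y) = (y - 4)/(r + r*1) = (-4 + y)/(r + r) = (-4 + y)/((2*r)) = (-4 + y)*(1/(2*r)) = (-4 + y)/(2*r))
H(E, D) = -33*D
p(B, s) = -440
-p(H(V(-5, u(-5, 2)), -6), 445) = -1*(-440) = 440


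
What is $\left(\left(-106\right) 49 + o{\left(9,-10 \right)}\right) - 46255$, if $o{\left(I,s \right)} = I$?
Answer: $-51440$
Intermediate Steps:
$\left(\left(-106\right) 49 + o{\left(9,-10 \right)}\right) - 46255 = \left(\left(-106\right) 49 + 9\right) - 46255 = \left(-5194 + 9\right) - 46255 = -5185 - 46255 = -51440$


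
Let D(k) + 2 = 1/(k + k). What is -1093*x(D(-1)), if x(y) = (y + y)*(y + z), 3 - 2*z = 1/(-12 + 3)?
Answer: -92905/18 ≈ -5161.4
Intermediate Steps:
z = 14/9 (z = 3/2 - 1/(2*(-12 + 3)) = 3/2 - ½/(-9) = 3/2 - ½*(-⅑) = 3/2 + 1/18 = 14/9 ≈ 1.5556)
D(k) = -2 + 1/(2*k) (D(k) = -2 + 1/(k + k) = -2 + 1/(2*k))
x(y) = 2*y*(14/9 + y) (x(y) = (y + y)*(y + 14/9) = (2*y)*(14/9 + y) = 2*y*(14/9 + y))
-1093*x(D(-1)) = -2186*(-2 + (½)/(-1))*(14 + 9*(-2 + (½)/(-1)))/9 = -2186*(-2 + (½)*(-1))*(14 + 9*(-2 + (½)*(-1)))/9 = -2186*(-2 - ½)*(14 + 9*(-2 - ½))/9 = -2186*(-5)*(14 + 9*(-5/2))/(9*2) = -2186*(-5)*(14 - 45/2)/(9*2) = -2186*(-5)*(-17)/(9*2*2) = -1093*85/18 = -92905/18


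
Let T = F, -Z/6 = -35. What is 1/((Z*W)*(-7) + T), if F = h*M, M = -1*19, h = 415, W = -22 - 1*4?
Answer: 1/30335 ≈ 3.2965e-5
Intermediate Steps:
W = -26 (W = -22 - 4 = -26)
Z = 210 (Z = -6*(-35) = 210)
M = -19
F = -7885 (F = 415*(-19) = -7885)
T = -7885
1/((Z*W)*(-7) + T) = 1/((210*(-26))*(-7) - 7885) = 1/(-5460*(-7) - 7885) = 1/(38220 - 7885) = 1/30335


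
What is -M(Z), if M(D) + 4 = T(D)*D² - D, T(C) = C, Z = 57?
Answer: -185132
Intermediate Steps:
M(D) = -4 + D³ - D (M(D) = -4 + (D*D² - D) = -4 + (D³ - D) = -4 + D³ - D)
-M(Z) = -(-4 + 57³ - 1*57) = -(-4 + 185193 - 57) = -1*185132 = -185132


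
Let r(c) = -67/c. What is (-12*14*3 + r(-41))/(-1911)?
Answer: 20597/78351 ≈ 0.26288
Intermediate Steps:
(-12*14*3 + r(-41))/(-1911) = (-12*14*3 - 67/(-41))/(-1911) = (-168*3 - 67*(-1/41))*(-1/1911) = (-504 + 67/41)*(-1/1911) = -20597/41*(-1/1911) = 20597/78351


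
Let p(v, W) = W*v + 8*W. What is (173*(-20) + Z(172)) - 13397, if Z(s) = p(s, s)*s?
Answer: 5308263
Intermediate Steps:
p(v, W) = 8*W + W*v
Z(s) = s²*(8 + s) (Z(s) = (s*(8 + s))*s = s²*(8 + s))
(173*(-20) + Z(172)) - 13397 = (173*(-20) + 172²*(8 + 172)) - 13397 = (-3460 + 29584*180) - 13397 = (-3460 + 5325120) - 13397 = 5321660 - 13397 = 5308263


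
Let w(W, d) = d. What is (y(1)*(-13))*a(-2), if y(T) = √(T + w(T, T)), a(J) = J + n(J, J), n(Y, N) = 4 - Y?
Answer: -52*√2 ≈ -73.539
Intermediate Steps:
a(J) = 4 (a(J) = J + (4 - J) = 4)
y(T) = √2*√T (y(T) = √(T + T) = √(2*T) = √2*√T)
(y(1)*(-13))*a(-2) = ((√2*√1)*(-13))*4 = ((√2*1)*(-13))*4 = (√2*(-13))*4 = -13*√2*4 = -52*√2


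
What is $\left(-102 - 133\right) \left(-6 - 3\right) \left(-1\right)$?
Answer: $-2115$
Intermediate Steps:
$\left(-102 - 133\right) \left(-6 - 3\right) \left(-1\right) = - 235 \left(\left(-9\right) \left(-1\right)\right) = \left(-235\right) 9 = -2115$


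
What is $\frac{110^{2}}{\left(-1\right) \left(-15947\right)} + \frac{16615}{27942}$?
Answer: $\frac{603057605}{445591074} \approx 1.3534$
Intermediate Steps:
$\frac{110^{2}}{\left(-1\right) \left(-15947\right)} + \frac{16615}{27942} = \frac{12100}{15947} + 16615 \cdot \frac{1}{27942} = 12100 \cdot \frac{1}{15947} + \frac{16615}{27942} = \frac{12100}{15947} + \frac{16615}{27942} = \frac{603057605}{445591074}$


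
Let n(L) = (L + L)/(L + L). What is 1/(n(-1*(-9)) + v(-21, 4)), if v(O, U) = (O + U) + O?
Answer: -1/37 ≈ -0.027027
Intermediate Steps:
v(O, U) = U + 2*O
n(L) = 1 (n(L) = (2*L)/((2*L)) = (2*L)*(1/(2*L)) = 1)
1/(n(-1*(-9)) + v(-21, 4)) = 1/(1 + (4 + 2*(-21))) = 1/(1 + (4 - 42)) = 1/(1 - 38) = 1/(-37) = -1/37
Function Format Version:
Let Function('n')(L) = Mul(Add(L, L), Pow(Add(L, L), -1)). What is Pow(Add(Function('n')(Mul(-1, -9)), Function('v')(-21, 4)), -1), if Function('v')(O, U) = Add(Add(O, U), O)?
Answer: Rational(-1, 37) ≈ -0.027027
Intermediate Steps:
Function('v')(O, U) = Add(U, Mul(2, O))
Function('n')(L) = 1 (Function('n')(L) = Mul(Mul(2, L), Pow(Mul(2, L), -1)) = Mul(Mul(2, L), Mul(Rational(1, 2), Pow(L, -1))) = 1)
Pow(Add(Function('n')(Mul(-1, -9)), Function('v')(-21, 4)), -1) = Pow(Add(1, Add(4, Mul(2, -21))), -1) = Pow(Add(1, Add(4, -42)), -1) = Pow(Add(1, -38), -1) = Pow(-37, -1) = Rational(-1, 37)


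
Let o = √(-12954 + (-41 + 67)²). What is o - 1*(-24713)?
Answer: 24713 + I*√12278 ≈ 24713.0 + 110.81*I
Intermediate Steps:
o = I*√12278 (o = √(-12954 + 26²) = √(-12954 + 676) = √(-12278) = I*√12278 ≈ 110.81*I)
o - 1*(-24713) = I*√12278 - 1*(-24713) = I*√12278 + 24713 = 24713 + I*√12278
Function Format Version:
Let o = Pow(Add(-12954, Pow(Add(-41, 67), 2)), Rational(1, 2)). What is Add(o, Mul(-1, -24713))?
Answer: Add(24713, Mul(I, Pow(12278, Rational(1, 2)))) ≈ Add(24713., Mul(110.81, I))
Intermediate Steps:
o = Mul(I, Pow(12278, Rational(1, 2))) (o = Pow(Add(-12954, Pow(26, 2)), Rational(1, 2)) = Pow(Add(-12954, 676), Rational(1, 2)) = Pow(-12278, Rational(1, 2)) = Mul(I, Pow(12278, Rational(1, 2))) ≈ Mul(110.81, I))
Add(o, Mul(-1, -24713)) = Add(Mul(I, Pow(12278, Rational(1, 2))), Mul(-1, -24713)) = Add(Mul(I, Pow(12278, Rational(1, 2))), 24713) = Add(24713, Mul(I, Pow(12278, Rational(1, 2))))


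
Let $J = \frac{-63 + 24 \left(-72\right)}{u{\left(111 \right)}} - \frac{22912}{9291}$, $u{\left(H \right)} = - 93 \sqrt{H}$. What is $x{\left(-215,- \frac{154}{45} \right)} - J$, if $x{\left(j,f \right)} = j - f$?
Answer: $- \frac{29142857}{139365} - \frac{199 \sqrt{111}}{1147} \approx -210.94$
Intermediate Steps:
$J = - \frac{22912}{9291} + \frac{199 \sqrt{111}}{1147}$ ($J = \frac{-63 + 24 \left(-72\right)}{\left(-93\right) \sqrt{111}} - \frac{22912}{9291} = \left(-63 - 1728\right) \left(- \frac{\sqrt{111}}{10323}\right) - \frac{22912}{9291} = - 1791 \left(- \frac{\sqrt{111}}{10323}\right) - \frac{22912}{9291} = \frac{199 \sqrt{111}}{1147} - \frac{22912}{9291} = - \frac{22912}{9291} + \frac{199 \sqrt{111}}{1147} \approx -0.63815$)
$x{\left(-215,- \frac{154}{45} \right)} - J = \left(-215 - - \frac{154}{45}\right) - \left(- \frac{22912}{9291} + \frac{199 \sqrt{111}}{1147}\right) = \left(-215 - \left(-154\right) \frac{1}{45}\right) + \left(\frac{22912}{9291} - \frac{199 \sqrt{111}}{1147}\right) = \left(-215 - - \frac{154}{45}\right) + \left(\frac{22912}{9291} - \frac{199 \sqrt{111}}{1147}\right) = \left(-215 + \frac{154}{45}\right) + \left(\frac{22912}{9291} - \frac{199 \sqrt{111}}{1147}\right) = - \frac{9521}{45} + \left(\frac{22912}{9291} - \frac{199 \sqrt{111}}{1147}\right) = - \frac{29142857}{139365} - \frac{199 \sqrt{111}}{1147}$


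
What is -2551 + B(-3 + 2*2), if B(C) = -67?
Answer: -2618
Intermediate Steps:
-2551 + B(-3 + 2*2) = -2551 - 67 = -2618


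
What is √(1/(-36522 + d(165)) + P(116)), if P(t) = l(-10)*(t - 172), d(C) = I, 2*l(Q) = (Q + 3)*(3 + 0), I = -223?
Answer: √793914637955/36745 ≈ 24.249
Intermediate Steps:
l(Q) = 9/2 + 3*Q/2 (l(Q) = ((Q + 3)*(3 + 0))/2 = ((3 + Q)*3)/2 = (9 + 3*Q)/2 = 9/2 + 3*Q/2)
d(C) = -223
P(t) = 1806 - 21*t/2 (P(t) = (9/2 + (3/2)*(-10))*(t - 172) = (9/2 - 15)*(-172 + t) = -21*(-172 + t)/2 = 1806 - 21*t/2)
√(1/(-36522 + d(165)) + P(116)) = √(1/(-36522 - 223) + (1806 - 21/2*116)) = √(1/(-36745) + (1806 - 1218)) = √(-1/36745 + 588) = √(21606059/36745) = √793914637955/36745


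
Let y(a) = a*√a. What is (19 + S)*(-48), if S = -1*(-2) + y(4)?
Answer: -1392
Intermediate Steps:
y(a) = a^(3/2)
S = 10 (S = -1*(-2) + 4^(3/2) = 2 + 8 = 10)
(19 + S)*(-48) = (19 + 10)*(-48) = 29*(-48) = -1392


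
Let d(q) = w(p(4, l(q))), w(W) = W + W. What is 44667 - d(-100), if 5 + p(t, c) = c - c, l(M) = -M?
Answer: 44677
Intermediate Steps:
p(t, c) = -5 (p(t, c) = -5 + (c - c) = -5 + 0 = -5)
w(W) = 2*W
d(q) = -10 (d(q) = 2*(-5) = -10)
44667 - d(-100) = 44667 - 1*(-10) = 44667 + 10 = 44677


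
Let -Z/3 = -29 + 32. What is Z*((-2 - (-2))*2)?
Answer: 0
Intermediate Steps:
Z = -9 (Z = -3*(-29 + 32) = -3*3 = -9)
Z*((-2 - (-2))*2) = -9*(-2 - (-2))*2 = -9*(-2 - 1*(-2))*2 = -9*(-2 + 2)*2 = -0*2 = -9*0 = 0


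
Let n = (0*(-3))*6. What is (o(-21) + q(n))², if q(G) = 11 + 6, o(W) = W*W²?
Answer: 85451536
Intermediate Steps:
n = 0 (n = 0*6 = 0)
o(W) = W³
q(G) = 17
(o(-21) + q(n))² = ((-21)³ + 17)² = (-9261 + 17)² = (-9244)² = 85451536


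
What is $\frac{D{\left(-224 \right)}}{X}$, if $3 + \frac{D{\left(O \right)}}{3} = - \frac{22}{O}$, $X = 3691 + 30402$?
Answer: $- \frac{975}{3818416} \approx -0.00025534$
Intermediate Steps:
$X = 34093$
$D{\left(O \right)} = -9 - \frac{66}{O}$ ($D{\left(O \right)} = -9 + 3 \left(- \frac{22}{O}\right) = -9 - \frac{66}{O}$)
$\frac{D{\left(-224 \right)}}{X} = \frac{-9 - \frac{66}{-224}}{34093} = \left(-9 - - \frac{33}{112}\right) \frac{1}{34093} = \left(-9 + \frac{33}{112}\right) \frac{1}{34093} = \left(- \frac{975}{112}\right) \frac{1}{34093} = - \frac{975}{3818416}$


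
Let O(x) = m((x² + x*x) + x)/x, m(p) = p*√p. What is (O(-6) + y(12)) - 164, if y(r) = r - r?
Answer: -164 - 11*√66 ≈ -253.36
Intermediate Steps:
y(r) = 0
m(p) = p^(3/2)
O(x) = (x + 2*x²)^(3/2)/x (O(x) = ((x² + x*x) + x)^(3/2)/x = ((x² + x²) + x)^(3/2)/x = (2*x² + x)^(3/2)/x = (x + 2*x²)^(3/2)/x)
(O(-6) + y(12)) - 164 = ((-6*(1 + 2*(-6)))^(3/2)/(-6) + 0) - 164 = (-66*√66/6 + 0) - 164 = (-11*√66 + 0) - 164 = -11*√66 - 164 = -164 - 11*√66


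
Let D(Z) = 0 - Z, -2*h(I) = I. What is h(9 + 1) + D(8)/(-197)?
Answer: -977/197 ≈ -4.9594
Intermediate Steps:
h(I) = -I/2
D(Z) = -Z
h(9 + 1) + D(8)/(-197) = -(9 + 1)/2 - 1*8/(-197) = -½*10 - 8*(-1/197) = -5 + 8/197 = -977/197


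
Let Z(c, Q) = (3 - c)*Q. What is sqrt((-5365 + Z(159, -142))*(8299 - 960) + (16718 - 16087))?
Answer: 6*sqrt(3422234) ≈ 11100.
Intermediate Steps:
Z(c, Q) = Q*(3 - c)
sqrt((-5365 + Z(159, -142))*(8299 - 960) + (16718 - 16087)) = sqrt((-5365 - 142*(3 - 1*159))*(8299 - 960) + (16718 - 16087)) = sqrt((-5365 - 142*(3 - 159))*7339 + 631) = sqrt((-5365 - 142*(-156))*7339 + 631) = sqrt((-5365 + 22152)*7339 + 631) = sqrt(16787*7339 + 631) = sqrt(123199793 + 631) = sqrt(123200424) = 6*sqrt(3422234)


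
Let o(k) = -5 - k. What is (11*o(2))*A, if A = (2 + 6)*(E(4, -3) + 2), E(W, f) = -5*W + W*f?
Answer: 18480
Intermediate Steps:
A = -240 (A = (2 + 6)*(4*(-5 - 3) + 2) = 8*(4*(-8) + 2) = 8*(-32 + 2) = 8*(-30) = -240)
(11*o(2))*A = (11*(-5 - 1*2))*(-240) = (11*(-5 - 2))*(-240) = (11*(-7))*(-240) = -77*(-240) = 18480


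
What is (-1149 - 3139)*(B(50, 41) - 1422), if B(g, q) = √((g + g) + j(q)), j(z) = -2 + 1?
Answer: 6097536 - 12864*√11 ≈ 6.0549e+6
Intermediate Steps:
j(z) = -1
B(g, q) = √(-1 + 2*g) (B(g, q) = √((g + g) - 1) = √(2*g - 1) = √(-1 + 2*g))
(-1149 - 3139)*(B(50, 41) - 1422) = (-1149 - 3139)*(√(-1 + 2*50) - 1422) = -4288*(√(-1 + 100) - 1422) = -4288*(√99 - 1422) = -4288*(3*√11 - 1422) = -4288*(-1422 + 3*√11) = 6097536 - 12864*√11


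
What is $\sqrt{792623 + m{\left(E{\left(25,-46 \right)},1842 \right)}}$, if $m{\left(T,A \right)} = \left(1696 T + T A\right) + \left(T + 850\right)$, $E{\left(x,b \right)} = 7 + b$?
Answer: $306 \sqrt{7} \approx 809.6$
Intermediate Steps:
$m{\left(T,A \right)} = 850 + 1697 T + A T$ ($m{\left(T,A \right)} = \left(1696 T + A T\right) + \left(850 + T\right) = 850 + 1697 T + A T$)
$\sqrt{792623 + m{\left(E{\left(25,-46 \right)},1842 \right)}} = \sqrt{792623 + \left(850 + 1697 \left(7 - 46\right) + 1842 \left(7 - 46\right)\right)} = \sqrt{792623 + \left(850 + 1697 \left(-39\right) + 1842 \left(-39\right)\right)} = \sqrt{792623 - 137171} = \sqrt{655452} = 306 \sqrt{7}$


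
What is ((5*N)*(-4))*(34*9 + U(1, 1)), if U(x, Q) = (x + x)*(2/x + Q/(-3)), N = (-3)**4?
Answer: -501120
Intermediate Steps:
N = 81
U(x, Q) = 2*x*(2/x - Q/3) (U(x, Q) = (2*x)*(2/x + Q*(-1/3)) = (2*x)*(2/x - Q/3) = 2*x*(2/x - Q/3))
((5*N)*(-4))*(34*9 + U(1, 1)) = ((5*81)*(-4))*(34*9 + (4 - 2/3*1*1)) = (405*(-4))*(306 + (4 - 2/3)) = -1620*(306 + 10/3) = -1620*928/3 = -501120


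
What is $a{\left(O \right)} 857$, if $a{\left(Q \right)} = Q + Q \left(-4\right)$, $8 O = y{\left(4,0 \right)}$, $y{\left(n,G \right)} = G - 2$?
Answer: $\frac{2571}{4} \approx 642.75$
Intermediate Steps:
$y{\left(n,G \right)} = -2 + G$
$O = - \frac{1}{4}$ ($O = \frac{-2 + 0}{8} = \frac{1}{8} \left(-2\right) = - \frac{1}{4} \approx -0.25$)
$a{\left(Q \right)} = - 3 Q$ ($a{\left(Q \right)} = Q - 4 Q = - 3 Q$)
$a{\left(O \right)} 857 = \left(-3\right) \left(- \frac{1}{4}\right) 857 = \frac{3}{4} \cdot 857 = \frac{2571}{4}$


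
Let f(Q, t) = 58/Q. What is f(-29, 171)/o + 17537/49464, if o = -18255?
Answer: 106745621/300988440 ≈ 0.35465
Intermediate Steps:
f(-29, 171)/o + 17537/49464 = (58/(-29))/(-18255) + 17537/49464 = (58*(-1/29))*(-1/18255) + 17537*(1/49464) = -2*(-1/18255) + 17537/49464 = 2/18255 + 17537/49464 = 106745621/300988440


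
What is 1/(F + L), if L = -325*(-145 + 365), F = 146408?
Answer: 1/74908 ≈ 1.3350e-5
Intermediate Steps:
L = -71500 (L = -325*220 = -71500)
1/(F + L) = 1/(146408 - 71500) = 1/74908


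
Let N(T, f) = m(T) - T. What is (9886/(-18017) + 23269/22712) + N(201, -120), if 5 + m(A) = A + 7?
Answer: 1013110949/409202104 ≈ 2.4758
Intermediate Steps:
m(A) = 2 + A (m(A) = -5 + (A + 7) = -5 + (7 + A) = 2 + A)
N(T, f) = 2 (N(T, f) = (2 + T) - T = 2)
(9886/(-18017) + 23269/22712) + N(201, -120) = (9886/(-18017) + 23269/22712) + 2 = (9886*(-1/18017) + 23269*(1/22712)) + 2 = (-9886/18017 + 23269/22712) + 2 = 194706741/409202104 + 2 = 1013110949/409202104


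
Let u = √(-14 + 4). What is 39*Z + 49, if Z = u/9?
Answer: 49 + 13*I*√10/3 ≈ 49.0 + 13.703*I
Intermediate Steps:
u = I*√10 (u = √(-10) = I*√10 ≈ 3.1623*I)
Z = I*√10/9 (Z = (I*√10)/9 = (I*√10)*(⅑) = I*√10/9 ≈ 0.35136*I)
39*Z + 49 = 39*(I*√10/9) + 49 = 13*I*√10/3 + 49 = 49 + 13*I*√10/3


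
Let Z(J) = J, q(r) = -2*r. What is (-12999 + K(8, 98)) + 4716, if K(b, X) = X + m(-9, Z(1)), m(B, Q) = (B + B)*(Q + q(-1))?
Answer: -8239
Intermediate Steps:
m(B, Q) = 2*B*(2 + Q) (m(B, Q) = (B + B)*(Q - 2*(-1)) = (2*B)*(Q + 2) = (2*B)*(2 + Q) = 2*B*(2 + Q))
K(b, X) = -54 + X (K(b, X) = X + 2*(-9)*(2 + 1) = X + 2*(-9)*3 = X - 54 = -54 + X)
(-12999 + K(8, 98)) + 4716 = (-12999 + (-54 + 98)) + 4716 = (-12999 + 44) + 4716 = -12955 + 4716 = -8239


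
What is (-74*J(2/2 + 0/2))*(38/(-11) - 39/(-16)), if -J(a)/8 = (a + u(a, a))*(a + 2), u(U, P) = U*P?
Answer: -39738/11 ≈ -3612.5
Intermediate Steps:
u(U, P) = P*U
J(a) = -8*(2 + a)*(a + a²) (J(a) = -8*(a + a*a)*(a + 2) = -8*(a + a²)*(2 + a) = -8*(2 + a)*(a + a²))
(-74*J(2/2 + 0/2))*(38/(-11) - 39/(-16)) = (-592*(2/2 + 0/2)*(-2 - (2/2 + 0/2)² - 3*(2/2 + 0/2)))*(38/(-11) - 39/(-16)) = (-592*(2*(½) + 0*(½))*(-2 - (2*(½) + 0*(½))² - 3*(2*(½) + 0*(½))))*(38*(-1/11) - 39*(-1/16)) = (-592*(1 + 0)*(-2 - (1 + 0)² - 3*(1 + 0)))*(-38/11 + 39/16) = -592*(-2 - 1*1² - 3*1)*(-179/176) = -592*(-2 - 1*1 - 3)*(-179/176) = -592*(-2 - 1 - 3)*(-179/176) = -592*(-6)*(-179/176) = -74*(-48)*(-179/176) = 3552*(-179/176) = -39738/11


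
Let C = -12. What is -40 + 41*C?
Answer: -532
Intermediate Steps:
-40 + 41*C = -40 + 41*(-12) = -40 - 492 = -532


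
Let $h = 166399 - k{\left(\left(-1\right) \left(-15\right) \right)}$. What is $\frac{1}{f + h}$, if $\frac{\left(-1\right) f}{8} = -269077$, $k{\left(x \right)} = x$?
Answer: $\frac{1}{2319000} \approx 4.3122 \cdot 10^{-7}$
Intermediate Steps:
$f = 2152616$ ($f = \left(-8\right) \left(-269077\right) = 2152616$)
$h = 166384$ ($h = 166399 - \left(-1\right) \left(-15\right) = 166399 - 15 = 166384$)
$\frac{1}{f + h} = \frac{1}{2152616 + 166384} = \frac{1}{2319000}$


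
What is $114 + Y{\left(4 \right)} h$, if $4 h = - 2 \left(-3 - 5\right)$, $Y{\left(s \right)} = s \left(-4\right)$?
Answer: $50$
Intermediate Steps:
$Y{\left(s \right)} = - 4 s$
$h = 4$ ($h = \frac{\left(-2\right) \left(-3 - 5\right)}{4} = \frac{\left(-2\right) \left(-8\right)}{4} = \frac{1}{4} \cdot 16 = 4$)
$114 + Y{\left(4 \right)} h = 114 + \left(-4\right) 4 \cdot 4 = 114 - 64 = 50$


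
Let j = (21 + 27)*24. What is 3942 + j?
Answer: 5094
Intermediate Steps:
j = 1152 (j = 48*24 = 1152)
3942 + j = 3942 + 1152 = 5094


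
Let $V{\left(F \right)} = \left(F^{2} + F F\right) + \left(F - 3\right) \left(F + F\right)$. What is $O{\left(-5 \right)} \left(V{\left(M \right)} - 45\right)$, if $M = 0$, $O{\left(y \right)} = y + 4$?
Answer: $45$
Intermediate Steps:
$O{\left(y \right)} = 4 + y$
$V{\left(F \right)} = 2 F^{2} + 2 F \left(-3 + F\right)$ ($V{\left(F \right)} = \left(F^{2} + F^{2}\right) + \left(-3 + F\right) 2 F = 2 F^{2} + 2 F \left(-3 + F\right)$)
$O{\left(-5 \right)} \left(V{\left(M \right)} - 45\right) = \left(4 - 5\right) \left(2 \cdot 0 \left(-3 + 2 \cdot 0\right) - 45\right) = - (2 \cdot 0 \left(-3 + 0\right) - 45) = - (2 \cdot 0 \left(-3\right) - 45) = - (0 - 45) = \left(-1\right) \left(-45\right) = 45$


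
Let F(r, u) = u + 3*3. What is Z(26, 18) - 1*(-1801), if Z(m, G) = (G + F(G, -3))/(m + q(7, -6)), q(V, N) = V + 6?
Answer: 23421/13 ≈ 1801.6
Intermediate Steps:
q(V, N) = 6 + V
F(r, u) = 9 + u (F(r, u) = u + 9 = 9 + u)
Z(m, G) = (6 + G)/(13 + m) (Z(m, G) = (G + (9 - 3))/(m + (6 + 7)) = (G + 6)/(m + 13) = (6 + G)/(13 + m))
Z(26, 18) - 1*(-1801) = (6 + 18)/(13 + 26) - 1*(-1801) = 24/39 + 1801 = (1/39)*24 + 1801 = 8/13 + 1801 = 23421/13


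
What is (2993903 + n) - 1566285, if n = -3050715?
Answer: -1623097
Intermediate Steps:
(2993903 + n) - 1566285 = (2993903 - 3050715) - 1566285 = -56812 - 1566285 = -1623097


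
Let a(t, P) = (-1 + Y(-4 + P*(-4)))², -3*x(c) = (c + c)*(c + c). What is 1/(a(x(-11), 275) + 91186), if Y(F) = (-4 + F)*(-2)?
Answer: 1/4997411 ≈ 2.0010e-7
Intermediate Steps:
Y(F) = 8 - 2*F
x(c) = -4*c²/3 (x(c) = -(c + c)*(c + c)/3 = -2*c*2*c/3 = -4*c²/3)
a(t, P) = (15 + 8*P)² (a(t, P) = (-1 + (8 - 2*(-4 + P*(-4))))² = (-1 + (8 - 2*(-4 - 4*P)))² = (-1 + (8 + (8 + 8*P)))² = (-1 + (16 + 8*P))² = (15 + 8*P)²)
1/(a(x(-11), 275) + 91186) = 1/((15 + 8*275)² + 91186) = 1/((15 + 2200)² + 91186) = 1/(2215² + 91186) = 1/(4906225 + 91186) = 1/4997411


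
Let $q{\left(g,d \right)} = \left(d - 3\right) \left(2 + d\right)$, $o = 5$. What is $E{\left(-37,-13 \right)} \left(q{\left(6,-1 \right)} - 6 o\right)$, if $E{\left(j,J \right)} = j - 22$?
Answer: $2006$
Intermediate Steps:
$E{\left(j,J \right)} = -22 + j$
$q{\left(g,d \right)} = \left(-3 + d\right) \left(2 + d\right)$
$E{\left(-37,-13 \right)} \left(q{\left(6,-1 \right)} - 6 o\right) = \left(-22 - 37\right) \left(\left(-6 + \left(-1\right)^{2} - -1\right) - 30\right) = - 59 \left(\left(-6 + 1 + 1\right) - 30\right) = - 59 \left(-4 - 30\right) = \left(-59\right) \left(-34\right) = 2006$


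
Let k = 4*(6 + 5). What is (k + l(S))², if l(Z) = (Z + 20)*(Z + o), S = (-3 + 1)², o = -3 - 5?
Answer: 2704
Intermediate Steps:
o = -8
S = 4 (S = (-2)² = 4)
k = 44 (k = 4*11 = 44)
l(Z) = (-8 + Z)*(20 + Z) (l(Z) = (Z + 20)*(Z - 8) = (20 + Z)*(-8 + Z) = (-8 + Z)*(20 + Z))
(k + l(S))² = (44 + (-160 + 4² + 12*4))² = (44 + (-160 + 16 + 48))² = (44 - 96)² = (-52)² = 2704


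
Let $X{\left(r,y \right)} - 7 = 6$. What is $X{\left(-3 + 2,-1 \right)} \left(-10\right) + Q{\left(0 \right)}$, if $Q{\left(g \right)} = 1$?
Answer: $-129$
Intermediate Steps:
$X{\left(r,y \right)} = 13$ ($X{\left(r,y \right)} = 7 + 6 = 13$)
$X{\left(-3 + 2,-1 \right)} \left(-10\right) + Q{\left(0 \right)} = 13 \left(-10\right) + 1 = -130 + 1 = -129$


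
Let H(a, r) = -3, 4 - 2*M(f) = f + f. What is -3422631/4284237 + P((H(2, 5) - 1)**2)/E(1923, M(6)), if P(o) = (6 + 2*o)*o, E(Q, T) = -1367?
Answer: -2427850891/1952183993 ≈ -1.2437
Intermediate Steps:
M(f) = 2 - f (M(f) = 2 - (f + f)/2 = 2 - f)
P(o) = o*(6 + 2*o)
-3422631/4284237 + P((H(2, 5) - 1)**2)/E(1923, M(6)) = -3422631/4284237 + (2*(-3 - 1)**2*(3 + (-3 - 1)**2))/(-1367) = -3422631*1/4284237 + (2*(-4)**2*(3 + (-4)**2))*(-1/1367) = -1140877/1428079 + (2*16*(3 + 16))*(-1/1367) = -1140877/1428079 + (2*16*19)*(-1/1367) = -1140877/1428079 + 608*(-1/1367) = -1140877/1428079 - 608/1367 = -2427850891/1952183993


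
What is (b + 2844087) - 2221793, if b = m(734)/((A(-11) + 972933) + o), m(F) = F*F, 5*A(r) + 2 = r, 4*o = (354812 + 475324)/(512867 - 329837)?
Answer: 18469252088327434/29679276441 ≈ 6.2229e+5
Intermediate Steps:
o = 34589/30505 (o = ((354812 + 475324)/(512867 - 329837))/4 = (830136/183030)/4 = (830136*(1/183030))/4 = (¼)*(138356/30505) = 34589/30505 ≈ 1.1339)
A(r) = -⅖ + r/5
m(F) = F²
b = 16434751780/29679276441 (b = 734²/(((-⅖ + (⅕)*(-11)) + 972933) + 34589/30505) = 538756/(((-⅖ - 11/5) + 972933) + 34589/30505) = 538756/((-13/5 + 972933) + 34589/30505) = 538756/(4864652/5 + 34589/30505) = 538756/(29679276441/30505) = 538756*(30505/29679276441) = 16434751780/29679276441 ≈ 0.55375)
(b + 2844087) - 2221793 = (16434751780/29679276441 + 2844087) - 2221793 = 84410460730006147/29679276441 - 2221793 = 18469252088327434/29679276441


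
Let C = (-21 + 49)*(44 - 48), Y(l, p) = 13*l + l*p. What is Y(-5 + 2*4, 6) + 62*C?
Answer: -6887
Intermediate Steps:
C = -112 (C = 28*(-4) = -112)
Y(-5 + 2*4, 6) + 62*C = (-5 + 2*4)*(13 + 6) + 62*(-112) = (-5 + 8)*19 - 6944 = 3*19 - 6944 = 57 - 6944 = -6887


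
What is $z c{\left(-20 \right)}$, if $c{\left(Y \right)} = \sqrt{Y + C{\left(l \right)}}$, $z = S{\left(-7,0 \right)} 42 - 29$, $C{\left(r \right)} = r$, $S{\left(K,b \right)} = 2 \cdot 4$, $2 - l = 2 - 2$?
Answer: $921 i \sqrt{2} \approx 1302.5 i$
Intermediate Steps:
$l = 2$ ($l = 2 - \left(2 - 2\right) = 2 - 0 = 2 + 0 = 2$)
$S{\left(K,b \right)} = 8$
$z = 307$ ($z = 8 \cdot 42 - 29 = 336 - 29 = 307$)
$c{\left(Y \right)} = \sqrt{2 + Y}$ ($c{\left(Y \right)} = \sqrt{Y + 2} = \sqrt{2 + Y}$)
$z c{\left(-20 \right)} = 307 \sqrt{2 - 20} = 307 \sqrt{-18} = 307 \cdot 3 i \sqrt{2} = 921 i \sqrt{2}$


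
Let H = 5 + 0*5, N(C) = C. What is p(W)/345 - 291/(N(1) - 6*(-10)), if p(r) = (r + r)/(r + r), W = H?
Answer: -100334/21045 ≈ -4.7676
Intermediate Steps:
H = 5 (H = 5 + 0 = 5)
W = 5
p(r) = 1 (p(r) = (2*r)/((2*r)) = (2*r)*(1/(2*r)) = 1)
p(W)/345 - 291/(N(1) - 6*(-10)) = 1/345 - 291/(1 - 6*(-10)) = 1*(1/345) - 291/(1 + 60) = 1/345 - 291/61 = -100334/21045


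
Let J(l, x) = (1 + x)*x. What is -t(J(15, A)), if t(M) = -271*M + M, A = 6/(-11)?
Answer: -8100/121 ≈ -66.942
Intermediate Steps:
A = -6/11 (A = 6*(-1/11) = -6/11 ≈ -0.54545)
J(l, x) = x*(1 + x)
t(M) = -270*M
-t(J(15, A)) = -(-270)*(-6*(1 - 6/11)/11) = -(-270)*(-6/11*5/11) = -(-270)*(-30)/121 = -1*8100/121 = -8100/121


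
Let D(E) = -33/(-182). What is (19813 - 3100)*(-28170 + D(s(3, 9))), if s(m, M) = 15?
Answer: -85685996691/182 ≈ -4.7080e+8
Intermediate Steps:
D(E) = 33/182 (D(E) = -33*(-1/182) = 33/182)
(19813 - 3100)*(-28170 + D(s(3, 9))) = (19813 - 3100)*(-28170 + 33/182) = 16713*(-5126907/182) = -85685996691/182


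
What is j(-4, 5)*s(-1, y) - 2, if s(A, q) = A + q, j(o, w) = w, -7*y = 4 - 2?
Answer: -59/7 ≈ -8.4286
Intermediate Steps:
y = -2/7 (y = -(4 - 2)/7 = -⅐*2 = -2/7 ≈ -0.28571)
j(-4, 5)*s(-1, y) - 2 = 5*(-1 - 2/7) - 2 = 5*(-9/7) - 2 = -45/7 - 2 = -59/7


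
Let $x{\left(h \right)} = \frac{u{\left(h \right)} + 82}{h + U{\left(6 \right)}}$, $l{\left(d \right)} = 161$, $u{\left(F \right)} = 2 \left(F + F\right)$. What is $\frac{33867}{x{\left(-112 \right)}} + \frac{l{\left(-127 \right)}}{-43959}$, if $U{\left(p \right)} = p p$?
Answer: $\frac{18857609917}{2681499} \approx 7032.5$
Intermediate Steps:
$u{\left(F \right)} = 4 F$ ($u{\left(F \right)} = 2 \cdot 2 F = 4 F$)
$U{\left(p \right)} = p^{2}$
$x{\left(h \right)} = \frac{82 + 4 h}{36 + h}$ ($x{\left(h \right)} = \frac{4 h + 82}{h + 6^{2}} = \frac{82 + 4 h}{h + 36} = \frac{82 + 4 h}{36 + h}$)
$\frac{33867}{x{\left(-112 \right)}} + \frac{l{\left(-127 \right)}}{-43959} = \frac{33867}{2 \frac{1}{36 - 112} \left(41 + 2 \left(-112\right)\right)} + \frac{161}{-43959} = \frac{33867}{2 \frac{1}{-76} \left(41 - 224\right)} + 161 \left(- \frac{1}{43959}\right) = \frac{33867}{2 \left(- \frac{1}{76}\right) \left(-183\right)} - \frac{161}{43959} = \frac{33867}{\frac{183}{38}} - \frac{161}{43959} = 33867 \cdot \frac{38}{183} - \frac{161}{43959} = \frac{428982}{61} - \frac{161}{43959} = \frac{18857609917}{2681499}$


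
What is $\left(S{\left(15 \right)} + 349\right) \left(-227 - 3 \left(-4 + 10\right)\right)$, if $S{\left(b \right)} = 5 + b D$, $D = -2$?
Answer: $-79380$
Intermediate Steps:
$S{\left(b \right)} = 5 - 2 b$ ($S{\left(b \right)} = 5 + b \left(-2\right) = 5 - 2 b$)
$\left(S{\left(15 \right)} + 349\right) \left(-227 - 3 \left(-4 + 10\right)\right) = \left(\left(5 - 30\right) + 349\right) \left(-227 - 3 \left(-4 + 10\right)\right) = \left(\left(5 - 30\right) + 349\right) \left(-227 - 18\right) = \left(-25 + 349\right) \left(-227 - 18\right) = 324 \left(-245\right) = -79380$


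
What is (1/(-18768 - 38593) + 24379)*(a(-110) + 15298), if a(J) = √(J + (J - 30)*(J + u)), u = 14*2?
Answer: 21392781607764/57361 + 1398403818*√11370/57361 ≈ 3.7555e+8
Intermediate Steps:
u = 28
a(J) = √(J + (-30 + J)*(28 + J)) (a(J) = √(J + (J - 30)*(J + 28)) = √(J + (-30 + J)*(28 + J)))
(1/(-18768 - 38593) + 24379)*(a(-110) + 15298) = (1/(-18768 - 38593) + 24379)*(√(-840 + (-110)² - 1*(-110)) + 15298) = (1/(-57361) + 24379)*(√(-840 + 12100 + 110) + 15298) = (-1/57361 + 24379)*(√11370 + 15298) = 1398403818*(15298 + √11370)/57361 = 21392781607764/57361 + 1398403818*√11370/57361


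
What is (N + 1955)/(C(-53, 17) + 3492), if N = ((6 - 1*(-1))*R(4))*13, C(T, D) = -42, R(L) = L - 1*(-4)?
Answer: 2683/3450 ≈ 0.77768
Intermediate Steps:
R(L) = 4 + L (R(L) = L + 4 = 4 + L)
N = 728 (N = ((6 - 1*(-1))*(4 + 4))*13 = ((6 + 1)*8)*13 = (7*8)*13 = 56*13 = 728)
(N + 1955)/(C(-53, 17) + 3492) = (728 + 1955)/(-42 + 3492) = 2683/3450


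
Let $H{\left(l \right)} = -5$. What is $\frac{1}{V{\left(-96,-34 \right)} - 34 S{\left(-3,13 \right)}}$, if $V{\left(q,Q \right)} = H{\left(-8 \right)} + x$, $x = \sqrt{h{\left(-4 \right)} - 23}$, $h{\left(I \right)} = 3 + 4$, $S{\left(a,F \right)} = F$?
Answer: $- \frac{447}{199825} - \frac{4 i}{199825} \approx -0.002237 - 2.0018 \cdot 10^{-5} i$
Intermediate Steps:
$h{\left(I \right)} = 7$
$x = 4 i$ ($x = \sqrt{7 - 23} = \sqrt{-16} = 4 i \approx 4.0 i$)
$V{\left(q,Q \right)} = -5 + 4 i$
$\frac{1}{V{\left(-96,-34 \right)} - 34 S{\left(-3,13 \right)}} = \frac{1}{\left(-5 + 4 i\right) - 442} = \frac{1}{-447 + 4 i} = \frac{-447 - 4 i}{199825}$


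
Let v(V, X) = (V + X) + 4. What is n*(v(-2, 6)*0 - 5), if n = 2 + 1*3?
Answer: -25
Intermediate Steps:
v(V, X) = 4 + V + X
n = 5 (n = 2 + 3 = 5)
n*(v(-2, 6)*0 - 5) = 5*((4 - 2 + 6)*0 - 5) = 5*(8*0 - 5) = 5*(0 - 5) = 5*(-5) = -25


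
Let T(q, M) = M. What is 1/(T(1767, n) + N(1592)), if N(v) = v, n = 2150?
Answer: 1/3742 ≈ 0.00026724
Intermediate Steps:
1/(T(1767, n) + N(1592)) = 1/(2150 + 1592) = 1/3742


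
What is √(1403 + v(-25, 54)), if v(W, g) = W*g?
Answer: √53 ≈ 7.2801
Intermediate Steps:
√(1403 + v(-25, 54)) = √(1403 - 25*54) = √(1403 - 1350) = √53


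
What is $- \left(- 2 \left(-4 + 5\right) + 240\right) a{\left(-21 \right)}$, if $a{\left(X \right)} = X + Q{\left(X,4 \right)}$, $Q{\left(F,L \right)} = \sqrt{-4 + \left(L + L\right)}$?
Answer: $4522$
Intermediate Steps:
$Q{\left(F,L \right)} = \sqrt{-4 + 2 L}$
$a{\left(X \right)} = 2 + X$ ($a{\left(X \right)} = X + \sqrt{-4 + 2 \cdot 4} = X + \sqrt{-4 + 8} = X + \sqrt{4} = X + 2 = 2 + X$)
$- \left(- 2 \left(-4 + 5\right) + 240\right) a{\left(-21 \right)} = - \left(- 2 \left(-4 + 5\right) + 240\right) \left(2 - 21\right) = - \left(\left(-2\right) 1 + 240\right) \left(-19\right) = - \left(-2 + 240\right) \left(-19\right) = - 238 \left(-19\right) = \left(-1\right) \left(-4522\right) = 4522$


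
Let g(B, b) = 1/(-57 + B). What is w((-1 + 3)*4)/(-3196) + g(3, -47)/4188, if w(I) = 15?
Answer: -848869/180695448 ≈ -0.0046978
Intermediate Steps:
w((-1 + 3)*4)/(-3196) + g(3, -47)/4188 = 15/(-3196) + 1/((-57 + 3)*4188) = 15*(-1/3196) + (1/4188)/(-54) = -15/3196 - 1/54*1/4188 = -15/3196 - 1/226152 = -848869/180695448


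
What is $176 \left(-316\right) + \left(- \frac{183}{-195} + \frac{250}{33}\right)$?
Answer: $- \frac{119278057}{2145} \approx -55608.0$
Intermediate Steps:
$176 \left(-316\right) + \left(- \frac{183}{-195} + \frac{250}{33}\right) = -55616 + \left(\left(-183\right) \left(- \frac{1}{195}\right) + 250 \cdot \frac{1}{33}\right) = -55616 + \left(\frac{61}{65} + \frac{250}{33}\right) = -55616 + \frac{18263}{2145} = - \frac{119278057}{2145}$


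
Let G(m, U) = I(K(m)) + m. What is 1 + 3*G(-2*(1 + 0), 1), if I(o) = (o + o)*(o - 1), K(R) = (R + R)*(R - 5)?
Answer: 4531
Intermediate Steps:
K(R) = 2*R*(-5 + R) (K(R) = (2*R)*(-5 + R) = 2*R*(-5 + R))
I(o) = 2*o*(-1 + o) (I(o) = (2*o)*(-1 + o) = 2*o*(-1 + o))
G(m, U) = m + 4*m*(-1 + 2*m*(-5 + m))*(-5 + m) (G(m, U) = 2*(2*m*(-5 + m))*(-1 + 2*m*(-5 + m)) + m = 4*m*(-1 + 2*m*(-5 + m))*(-5 + m) + m = m + 4*m*(-1 + 2*m*(-5 + m))*(-5 + m))
1 + 3*G(-2*(1 + 0), 1) = 1 + 3*((-2*(1 + 0))*(1 + 4*(-1 + 2*(-2*(1 + 0))*(-5 - 2*(1 + 0)))*(-5 - 2*(1 + 0)))) = 1 + 3*((-2*1)*(1 + 4*(-1 + 2*(-2*1)*(-5 - 2*1))*(-5 - 2*1))) = 1 + 3*(-2*(1 + 4*(-1 + 2*(-2)*(-5 - 2))*(-5 - 2))) = 1 + 3*(-2*(1 + 4*(-1 + 2*(-2)*(-7))*(-7))) = 1 + 3*(-2*(1 + 4*(-1 + 28)*(-7))) = 1 + 3*(-2*(1 + 4*27*(-7))) = 1 + 3*(-2*(1 - 756)) = 1 + 3*(-2*(-755)) = 1 + 3*1510 = 1 + 4530 = 4531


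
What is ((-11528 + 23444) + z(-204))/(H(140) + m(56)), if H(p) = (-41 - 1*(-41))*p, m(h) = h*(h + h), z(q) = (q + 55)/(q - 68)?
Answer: 66149/34816 ≈ 1.9000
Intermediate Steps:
z(q) = (55 + q)/(-68 + q)
m(h) = 2*h² (m(h) = h*(2*h) = 2*h²)
H(p) = 0 (H(p) = (-41 + 41)*p = 0*p = 0)
((-11528 + 23444) + z(-204))/(H(140) + m(56)) = ((-11528 + 23444) + (55 - 204)/(-68 - 204))/(0 + 2*56²) = (11916 - 149/(-272))/(0 + 2*3136) = (11916 - 1/272*(-149))/(0 + 6272) = (11916 + 149/272)/6272 = (3241301/272)*(1/6272) = 66149/34816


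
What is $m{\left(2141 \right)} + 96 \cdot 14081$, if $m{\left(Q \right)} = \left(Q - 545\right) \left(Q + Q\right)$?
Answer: $8185848$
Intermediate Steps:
$m{\left(Q \right)} = 2 Q \left(-545 + Q\right)$ ($m{\left(Q \right)} = \left(-545 + Q\right) 2 Q = 2 Q \left(-545 + Q\right)$)
$m{\left(2141 \right)} + 96 \cdot 14081 = 2 \cdot 2141 \left(-545 + 2141\right) + 96 \cdot 14081 = 2 \cdot 2141 \cdot 1596 + 1351776 = 6834072 + 1351776 = 8185848$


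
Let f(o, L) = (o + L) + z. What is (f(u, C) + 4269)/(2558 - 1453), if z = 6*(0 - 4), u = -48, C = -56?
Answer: 4141/1105 ≈ 3.7475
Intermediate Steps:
z = -24 (z = 6*(-4) = -24)
f(o, L) = -24 + L + o (f(o, L) = (o + L) - 24 = (L + o) - 24 = -24 + L + o)
(f(u, C) + 4269)/(2558 - 1453) = ((-24 - 56 - 48) + 4269)/(2558 - 1453) = (-128 + 4269)/1105 = 4141*(1/1105) = 4141/1105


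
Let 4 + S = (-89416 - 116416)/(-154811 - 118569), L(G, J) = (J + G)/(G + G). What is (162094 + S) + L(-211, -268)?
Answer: 4674987775631/28841590 ≈ 1.6209e+5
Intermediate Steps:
L(G, J) = (G + J)/(2*G) (L(G, J) = (G + J)/((2*G)) = (G + J)*(1/(2*G)) = (G + J)/(2*G))
S = -221922/68345 (S = -4 + (-89416 - 116416)/(-154811 - 118569) = -4 - 205832/(-273380) = -4 - 205832*(-1/273380) = -4 + 51458/68345 = -221922/68345 ≈ -3.2471)
(162094 + S) + L(-211, -268) = (162094 - 221922/68345) + (1/2)*(-211 - 268)/(-211) = 11078092508/68345 + (1/2)*(-1/211)*(-479) = 11078092508/68345 + 479/422 = 4674987775631/28841590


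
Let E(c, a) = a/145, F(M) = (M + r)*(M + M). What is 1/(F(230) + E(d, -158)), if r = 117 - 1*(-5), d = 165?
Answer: 145/23478242 ≈ 6.1759e-6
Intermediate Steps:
r = 122 (r = 117 + 5 = 122)
F(M) = 2*M*(122 + M) (F(M) = (M + 122)*(M + M) = (122 + M)*(2*M) = 2*M*(122 + M))
E(c, a) = a/145 (E(c, a) = a*(1/145) = a/145)
1/(F(230) + E(d, -158)) = 1/(2*230*(122 + 230) + (1/145)*(-158)) = 1/(2*230*352 - 158/145) = 1/(161920 - 158/145) = 1/(23478242/145) = 145/23478242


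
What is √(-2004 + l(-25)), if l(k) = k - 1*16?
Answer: I*√2045 ≈ 45.222*I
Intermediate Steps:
l(k) = -16 + k (l(k) = k - 16 = -16 + k)
√(-2004 + l(-25)) = √(-2004 + (-16 - 25)) = √(-2004 - 41) = √(-2045) = I*√2045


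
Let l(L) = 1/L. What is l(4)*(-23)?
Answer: -23/4 ≈ -5.7500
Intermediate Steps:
l(4)*(-23) = -23/4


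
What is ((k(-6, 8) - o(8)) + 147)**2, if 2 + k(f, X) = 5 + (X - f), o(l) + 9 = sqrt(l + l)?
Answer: 28561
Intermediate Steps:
o(l) = -9 + sqrt(2)*sqrt(l) (o(l) = -9 + sqrt(l + l) = -9 + sqrt(2*l) = -9 + sqrt(2)*sqrt(l))
k(f, X) = 3 + X - f (k(f, X) = -2 + (5 + (X - f)) = -2 + (5 + X - f) = 3 + X - f)
((k(-6, 8) - o(8)) + 147)**2 = (((3 + 8 - 1*(-6)) - (-9 + sqrt(2)*sqrt(8))) + 147)**2 = (((3 + 8 + 6) - (-9 + sqrt(2)*(2*sqrt(2)))) + 147)**2 = ((17 - (-9 + 4)) + 147)**2 = ((17 - 1*(-5)) + 147)**2 = ((17 + 5) + 147)**2 = (22 + 147)**2 = 169**2 = 28561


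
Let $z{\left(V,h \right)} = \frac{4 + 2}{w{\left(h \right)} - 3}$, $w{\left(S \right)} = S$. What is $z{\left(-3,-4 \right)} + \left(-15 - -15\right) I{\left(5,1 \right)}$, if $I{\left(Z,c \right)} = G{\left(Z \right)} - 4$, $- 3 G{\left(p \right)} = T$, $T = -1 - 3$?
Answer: $- \frac{6}{7} \approx -0.85714$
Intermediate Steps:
$T = -4$ ($T = -1 - 3 = -4$)
$G{\left(p \right)} = \frac{4}{3}$ ($G{\left(p \right)} = \left(- \frac{1}{3}\right) \left(-4\right) = \frac{4}{3}$)
$I{\left(Z,c \right)} = - \frac{8}{3}$ ($I{\left(Z,c \right)} = \frac{4}{3} - 4 = - \frac{8}{3}$)
$z{\left(V,h \right)} = \frac{6}{-3 + h}$ ($z{\left(V,h \right)} = \frac{4 + 2}{h - 3} = \frac{6}{-3 + h}$)
$z{\left(-3,-4 \right)} + \left(-15 - -15\right) I{\left(5,1 \right)} = \frac{6}{-3 - 4} + \left(-15 - -15\right) \left(- \frac{8}{3}\right) = \frac{6}{-7} + \left(-15 + 15\right) \left(- \frac{8}{3}\right) = 6 \left(- \frac{1}{7}\right) + 0 \left(- \frac{8}{3}\right) = - \frac{6}{7} + 0 = - \frac{6}{7}$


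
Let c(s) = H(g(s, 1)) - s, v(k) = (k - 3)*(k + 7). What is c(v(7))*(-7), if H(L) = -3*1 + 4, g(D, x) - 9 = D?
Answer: 385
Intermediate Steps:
g(D, x) = 9 + D
H(L) = 1 (H(L) = -3 + 4 = 1)
v(k) = (-3 + k)*(7 + k)
c(s) = 1 - s
c(v(7))*(-7) = (1 - (-21 + 7² + 4*7))*(-7) = (1 - (-21 + 49 + 28))*(-7) = (1 - 1*56)*(-7) = (1 - 56)*(-7) = -55*(-7) = 385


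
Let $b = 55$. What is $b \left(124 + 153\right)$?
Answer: $15235$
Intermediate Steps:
$b \left(124 + 153\right) = 55 \left(124 + 153\right) = 55 \cdot 277 = 15235$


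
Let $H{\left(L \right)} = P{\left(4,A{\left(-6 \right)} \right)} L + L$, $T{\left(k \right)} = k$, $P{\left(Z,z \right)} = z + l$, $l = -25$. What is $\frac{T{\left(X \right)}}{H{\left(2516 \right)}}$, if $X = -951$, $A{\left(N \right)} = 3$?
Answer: $\frac{317}{17612} \approx 0.017999$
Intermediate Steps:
$P{\left(Z,z \right)} = -25 + z$ ($P{\left(Z,z \right)} = z - 25 = -25 + z$)
$H{\left(L \right)} = - 21 L$ ($H{\left(L \right)} = \left(-25 + 3\right) L + L = - 22 L + L = - 21 L$)
$\frac{T{\left(X \right)}}{H{\left(2516 \right)}} = - \frac{951}{\left(-21\right) 2516} = - \frac{951}{-52836} = \left(-951\right) \left(- \frac{1}{52836}\right) = \frac{317}{17612}$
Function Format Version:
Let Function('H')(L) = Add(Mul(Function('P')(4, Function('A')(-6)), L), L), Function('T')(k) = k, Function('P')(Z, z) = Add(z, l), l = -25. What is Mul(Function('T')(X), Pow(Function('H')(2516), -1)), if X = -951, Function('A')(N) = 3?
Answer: Rational(317, 17612) ≈ 0.017999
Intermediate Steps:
Function('P')(Z, z) = Add(-25, z) (Function('P')(Z, z) = Add(z, -25) = Add(-25, z))
Function('H')(L) = Mul(-21, L) (Function('H')(L) = Add(Mul(Add(-25, 3), L), L) = Add(Mul(-22, L), L) = Mul(-21, L))
Mul(Function('T')(X), Pow(Function('H')(2516), -1)) = Mul(-951, Pow(Mul(-21, 2516), -1)) = Mul(-951, Pow(-52836, -1)) = Mul(-951, Rational(-1, 52836)) = Rational(317, 17612)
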